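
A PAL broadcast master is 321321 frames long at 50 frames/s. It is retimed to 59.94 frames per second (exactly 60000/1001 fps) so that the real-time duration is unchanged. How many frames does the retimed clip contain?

385200 frames

Target frames = source frames × (target rate / source rate) = 321321 × (60000/1001)/(50) = 321321 × 1200/1001 = 385200.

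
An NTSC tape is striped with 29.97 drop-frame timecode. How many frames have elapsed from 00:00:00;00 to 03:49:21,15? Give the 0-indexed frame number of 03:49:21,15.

Complete 10-minute blocks: 22, each 17982 frames → 395604.
Remaining 9 whole minutes in the current block: 1800 + 8 × 1798 = 16184 frames.
Within the current minute: 21 × 30 + 15 − 2 = 643 (labels ;00/;01 skipped at this minute). Total = 395604 + 16184 + 643 = 412431.

412431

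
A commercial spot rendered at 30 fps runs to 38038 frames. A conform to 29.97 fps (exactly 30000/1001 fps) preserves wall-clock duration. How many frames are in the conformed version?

38000 frames

Target frames = source frames × (target rate / source rate) = 38038 × (30000/1001)/(30) = 38038 × 1000/1001 = 38000.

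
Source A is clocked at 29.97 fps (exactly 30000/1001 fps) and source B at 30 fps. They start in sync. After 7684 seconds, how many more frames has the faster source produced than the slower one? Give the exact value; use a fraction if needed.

230520/1001 frames

A emits 30000/1001 × 7684 = 230520000/1001 frames; B emits 30 × 7684 = 230520.
Difference = 230520/1001 frames (≈ 230.2897); B is ahead of A.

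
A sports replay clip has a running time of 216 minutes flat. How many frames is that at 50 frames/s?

648000 frames

216 min = 12960 s.
Frames = 12960 × 50 = 648000.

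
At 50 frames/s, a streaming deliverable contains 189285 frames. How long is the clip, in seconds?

3785.7 seconds

Running time = 189285 / (50) = 3785.7 s.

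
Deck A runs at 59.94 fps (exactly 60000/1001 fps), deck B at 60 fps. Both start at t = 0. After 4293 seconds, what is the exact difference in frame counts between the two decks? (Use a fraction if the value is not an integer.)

A emits 60000/1001 × 4293 = 257580000/1001 frames; B emits 60 × 4293 = 257580.
Difference = 257580/1001 frames (≈ 257.3227); B is ahead of A.

257580/1001 frames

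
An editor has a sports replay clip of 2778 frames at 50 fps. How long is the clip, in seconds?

55.56 seconds

Running time = 2778 / (50) = 55.56 s.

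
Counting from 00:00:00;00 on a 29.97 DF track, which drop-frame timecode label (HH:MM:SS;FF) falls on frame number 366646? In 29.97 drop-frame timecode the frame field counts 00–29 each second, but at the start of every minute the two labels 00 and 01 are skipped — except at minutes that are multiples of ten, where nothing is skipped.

03:23:53;22

Each 10-minute DF block holds 10 × 60 × 30 − 9 × 2 = 17982 frames. 366646 ÷ 17982 → 20 full blocks, remainder 7006.
Within the partial block the first minute is 1800 frames and each further minute 1798, so 3 further minute boundaries passed. Total skipped labels = 18 × 20 + 2 × 3 = 366.
Non-drop label index = 366646 + 366 = 367012; at 30 labels/s that is 03:23:53:22, i.e. DF 03:23:53;22.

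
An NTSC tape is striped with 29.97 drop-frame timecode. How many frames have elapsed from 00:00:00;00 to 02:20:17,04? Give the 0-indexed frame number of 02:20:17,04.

252262

As if non-drop at 30 labels/s: (2 × 3600 + 20 × 60 + 17) × 30 + 4 = 252514.
Minute boundaries passed: 140; those not divisible by 10: 140 − 14 = 126; dropped labels = 2 × 126 = 252.
Actual frame index = 252514 − 252 = 252262.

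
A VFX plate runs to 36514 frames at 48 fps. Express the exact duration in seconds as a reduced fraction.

18257/24 seconds

Running time = 36514 ÷ (48) = 36514 × 1/48 = 18257/24 s.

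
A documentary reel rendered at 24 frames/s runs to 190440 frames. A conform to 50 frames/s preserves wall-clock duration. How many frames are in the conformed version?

Target frames = source frames × (target rate / source rate) = 190440 × (50)/(24) = 190440 × 25/12 = 396750.

396750 frames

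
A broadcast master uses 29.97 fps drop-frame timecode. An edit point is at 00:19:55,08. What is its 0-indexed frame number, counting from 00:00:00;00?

Complete 10-minute blocks: 1, each 17982 frames → 17982.
Remaining 9 whole minutes in the current block: 1800 + 8 × 1798 = 16184 frames.
Within the current minute: 55 × 30 + 8 − 2 = 1656 (labels ;00/;01 skipped at this minute). Total = 17982 + 16184 + 1656 = 35822.

35822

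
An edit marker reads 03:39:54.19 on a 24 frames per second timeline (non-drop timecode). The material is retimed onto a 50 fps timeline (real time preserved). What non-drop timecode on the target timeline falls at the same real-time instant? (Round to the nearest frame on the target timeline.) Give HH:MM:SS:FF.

03:39:54:40

Source frame index: (3×3600 + 39×60 + 54) × 24 + 19 = 316675.
Real time: 316675 / (24) = 316675/24 s.
Target frame: (316675/24) × (50) = 7916875/12 ≈ 659739.583 → 659740.
At 50 labels/s: frame 659740 → 03:39:54:40.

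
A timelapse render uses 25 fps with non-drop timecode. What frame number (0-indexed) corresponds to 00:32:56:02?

frame 49402

Total seconds to the label: (0 × 3600 + 32 × 60 + 56) = 1976.
Frame index = 1976 × 25 + 2 = 49402.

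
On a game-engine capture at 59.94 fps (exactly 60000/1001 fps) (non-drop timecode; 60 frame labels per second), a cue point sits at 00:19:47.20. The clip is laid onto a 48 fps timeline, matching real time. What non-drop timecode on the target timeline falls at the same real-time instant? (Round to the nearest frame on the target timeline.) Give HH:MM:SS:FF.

Source frame index: (0×3600 + 19×60 + 47) × 60 + 20 = 71240.
Real time: 71240 / (60000/1001) = 1782781/1500 s.
Target frame: (1782781/1500) × (48) = 7131124/125 ≈ 57048.992 → 57049.
At 48 labels/s: frame 57049 → 00:19:48:25.

00:19:48:25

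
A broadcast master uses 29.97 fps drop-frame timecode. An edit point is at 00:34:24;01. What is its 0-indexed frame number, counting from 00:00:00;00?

61859

As if non-drop at 30 labels/s: (0 × 3600 + 34 × 60 + 24) × 30 + 1 = 61921.
Minute boundaries passed: 34; those not divisible by 10: 34 − 3 = 31; dropped labels = 2 × 31 = 62.
Actual frame index = 61921 − 62 = 61859.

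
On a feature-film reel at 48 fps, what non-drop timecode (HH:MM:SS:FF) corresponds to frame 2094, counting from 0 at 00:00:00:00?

2094 ÷ 48 = 43 full seconds, remainder 30 frames.
43 s = 0 h 0 min 43 s.
Timecode: 00:00:43:30.

00:00:43:30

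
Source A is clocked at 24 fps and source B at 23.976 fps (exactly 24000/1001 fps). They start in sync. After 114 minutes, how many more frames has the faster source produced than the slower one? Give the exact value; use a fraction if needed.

114 min = 6840 s.
A emits 24 × 6840 = 164160 frames; B emits 24000/1001 × 6840 = 164160000/1001.
Difference = 164160/1001 frames (≈ 163.9960); B is behind A.

164160/1001 frames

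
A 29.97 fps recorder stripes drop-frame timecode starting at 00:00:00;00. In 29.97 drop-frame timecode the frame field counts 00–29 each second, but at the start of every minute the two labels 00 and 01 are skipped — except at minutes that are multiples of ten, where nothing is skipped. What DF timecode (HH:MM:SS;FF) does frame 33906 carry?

Ten DF minutes hold 17982 frames, so frame 33906 lies in block 1 (frames 17982–35963) with 15924 frames into that block.
The block's first minute is 1800 frames and the rest 1798 each; 15924 frames reaches minute 8, so 1 × 18 + 8 × 2 = 34 labels have been skipped so far.
Adding those back, label number 33906 + 34 = 33940 at 30 labels/s is 1131 s + 10 f = 0 h 18 min 51 s frame 10, i.e. 00:18:51;10.

00:18:51;10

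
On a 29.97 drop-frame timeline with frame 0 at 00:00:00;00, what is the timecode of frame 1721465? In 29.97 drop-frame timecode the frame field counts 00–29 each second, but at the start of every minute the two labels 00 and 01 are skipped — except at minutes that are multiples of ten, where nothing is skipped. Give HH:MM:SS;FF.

15:57:19;19

Ten DF minutes hold 17982 frames, so frame 1721465 lies in block 95 (frames 1708290–1726271) with 13175 frames into that block.
The block's first minute is 1800 frames and the rest 1798 each; 13175 frames reaches minute 7, so 95 × 18 + 7 × 2 = 1724 labels have been skipped so far.
Adding those back, label number 1721465 + 1724 = 1723189 at 30 labels/s is 57439 s + 19 f = 15 h 57 min 19 s frame 19, i.e. 15:57:19;19.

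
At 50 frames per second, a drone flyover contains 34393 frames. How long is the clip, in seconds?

Running time = 34393 / (50) = 687.86 s.

687.86 seconds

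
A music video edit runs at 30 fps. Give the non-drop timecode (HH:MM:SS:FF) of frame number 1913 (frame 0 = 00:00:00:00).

00:01:03:23

1913 ÷ 30 = 63 full seconds, remainder 23 frames.
63 s = 0 h 1 min 3 s.
Timecode: 00:01:03:23.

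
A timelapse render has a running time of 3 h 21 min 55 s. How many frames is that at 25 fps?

3 h 21 min 55 s = 12115 s.
Frames = 12115 × 25 = 302875.

302875 frames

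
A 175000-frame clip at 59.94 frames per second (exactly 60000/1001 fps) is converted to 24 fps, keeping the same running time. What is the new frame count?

70070 frames

Target frames = source frames × (target rate / source rate) = 175000 × (24)/(60000/1001) = 175000 × 1001/2500 = 70070.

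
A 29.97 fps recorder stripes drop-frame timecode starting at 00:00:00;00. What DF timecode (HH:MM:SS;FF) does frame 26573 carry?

00:14:46;19

Each 10-minute DF block holds 10 × 60 × 30 − 9 × 2 = 17982 frames. 26573 ÷ 17982 → 1 full block, remainder 8591.
Within the partial block the first minute is 1800 frames and each further minute 1798, so 4 further minute boundaries passed. Total skipped labels = 18 × 1 + 2 × 4 = 26.
Non-drop label index = 26573 + 26 = 26599; at 30 labels/s that is 00:14:46:19, i.e. DF 00:14:46;19.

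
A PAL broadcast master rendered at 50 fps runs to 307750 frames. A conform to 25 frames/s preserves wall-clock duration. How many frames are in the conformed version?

153875 frames

Frames at target rate = 307750 × (25) / (50) = 153875.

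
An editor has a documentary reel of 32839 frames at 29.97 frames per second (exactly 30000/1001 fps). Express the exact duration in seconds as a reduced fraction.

Running time = 32839 ÷ (30000/1001) = 32839 × 1001/30000 = 32871839/30000 s.

32871839/30000 seconds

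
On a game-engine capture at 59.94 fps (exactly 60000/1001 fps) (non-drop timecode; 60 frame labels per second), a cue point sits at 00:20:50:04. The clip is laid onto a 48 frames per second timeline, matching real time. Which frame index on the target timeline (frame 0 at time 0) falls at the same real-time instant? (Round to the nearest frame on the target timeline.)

Source frame index: (0×3600 + 20×60 + 50) × 60 + 4 = 75004.
Real time: 75004 / (60000/1001) = 18769751/15000 s.
Target frame: (18769751/15000) × (48) = 37539502/625 ≈ 60063.203 → 60063.

frame 60063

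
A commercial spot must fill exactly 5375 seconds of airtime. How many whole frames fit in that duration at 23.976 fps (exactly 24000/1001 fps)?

128871 frames

Frames = 5375 × 24000/1001 = 129000000/1001 ≈ 128871.1289.
Complete frames: 128871.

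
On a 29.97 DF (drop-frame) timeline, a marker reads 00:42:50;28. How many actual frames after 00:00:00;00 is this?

77052

As if non-drop at 30 labels/s: (0 × 3600 + 42 × 60 + 50) × 30 + 28 = 77128.
Minute boundaries passed: 42; those not divisible by 10: 42 − 4 = 38; dropped labels = 2 × 38 = 76.
Actual frame index = 77128 − 76 = 77052.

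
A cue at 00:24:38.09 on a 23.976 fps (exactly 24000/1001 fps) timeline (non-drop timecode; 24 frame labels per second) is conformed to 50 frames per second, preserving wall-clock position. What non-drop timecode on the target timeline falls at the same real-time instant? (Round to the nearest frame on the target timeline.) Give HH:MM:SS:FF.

Source frame index: (0×3600 + 24×60 + 38) × 24 + 9 = 35481.
Real time: 35481 / (24000/1001) = 11838827/8000 s.
Target frame: (11838827/8000) × (50) = 11838827/160 ≈ 73992.669 → 73993.
At 50 labels/s: frame 73993 → 00:24:39:43.

00:24:39:43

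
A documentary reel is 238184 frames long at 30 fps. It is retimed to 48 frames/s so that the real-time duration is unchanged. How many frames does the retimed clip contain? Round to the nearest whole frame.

Frames at target rate = 238184 × (48) / (30) = 1905472/5 ≈ 381094.400.
Nearest whole frame: 381094.

381094 frames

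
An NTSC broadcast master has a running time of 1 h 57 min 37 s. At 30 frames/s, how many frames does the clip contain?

1 h 57 min 37 s = 7057 s.
Frames = 7057 × 30 = 211710.

211710 frames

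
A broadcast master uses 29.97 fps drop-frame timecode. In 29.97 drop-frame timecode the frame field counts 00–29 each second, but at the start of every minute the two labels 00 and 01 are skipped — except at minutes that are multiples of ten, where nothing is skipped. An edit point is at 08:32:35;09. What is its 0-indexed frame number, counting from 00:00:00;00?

921737

As if non-drop at 30 labels/s: (8 × 3600 + 32 × 60 + 35) × 30 + 9 = 922659.
Minute boundaries passed: 512; those not divisible by 10: 512 − 51 = 461; dropped labels = 2 × 461 = 922.
Actual frame index = 922659 − 922 = 921737.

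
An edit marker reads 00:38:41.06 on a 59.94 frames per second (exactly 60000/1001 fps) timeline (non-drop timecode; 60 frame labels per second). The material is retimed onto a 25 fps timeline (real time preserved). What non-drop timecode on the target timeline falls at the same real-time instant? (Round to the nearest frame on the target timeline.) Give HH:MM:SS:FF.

00:38:43:11

Source frame index: (0×3600 + 38×60 + 41) × 60 + 6 = 139266.
Real time: 139266 / (60000/1001) = 23234211/10000 s.
Target frame: (23234211/10000) × (25) = 23234211/400 ≈ 58085.527 → 58086.
At 25 labels/s: frame 58086 → 00:38:43:11.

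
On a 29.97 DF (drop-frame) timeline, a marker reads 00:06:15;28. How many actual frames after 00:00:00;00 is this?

11266

Complete 10-minute blocks: 0, each 17982 frames → 0.
Remaining 6 whole minutes in the current block: 1800 + 5 × 1798 = 10790 frames.
Within the current minute: 15 × 30 + 28 − 2 = 476 (labels ;00/;01 skipped at this minute). Total = 0 + 10790 + 476 = 11266.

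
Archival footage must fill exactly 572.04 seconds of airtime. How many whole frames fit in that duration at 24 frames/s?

Frames = 572.04 × 24 = 343224/25 ≈ 13728.9600.
Complete frames: 13728.

13728 frames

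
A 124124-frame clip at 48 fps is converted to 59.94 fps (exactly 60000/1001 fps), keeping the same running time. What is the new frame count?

155000 frames

Target frames = source frames × (target rate / source rate) = 124124 × (60000/1001)/(48) = 124124 × 1250/1001 = 155000.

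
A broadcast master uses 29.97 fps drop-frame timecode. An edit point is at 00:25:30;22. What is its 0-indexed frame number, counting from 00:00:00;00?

As if non-drop at 30 labels/s: (0 × 3600 + 25 × 60 + 30) × 30 + 22 = 45922.
Minute boundaries passed: 25; those not divisible by 10: 25 − 2 = 23; dropped labels = 2 × 23 = 46.
Actual frame index = 45922 − 46 = 45876.

45876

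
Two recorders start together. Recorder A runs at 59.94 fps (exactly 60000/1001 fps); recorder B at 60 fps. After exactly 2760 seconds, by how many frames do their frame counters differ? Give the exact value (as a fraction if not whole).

165600/1001 frames

A emits 60000/1001 × 2760 = 165600000/1001 frames; B emits 60 × 2760 = 165600.
Difference = 165600/1001 frames (≈ 165.4346); B is ahead of A.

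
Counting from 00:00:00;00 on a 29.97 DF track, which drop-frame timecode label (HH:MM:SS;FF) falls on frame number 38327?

00:21:18;25

Ten DF minutes hold 17982 frames, so frame 38327 lies in block 2 (frames 35964–53945) with 2363 frames into that block.
The block's first minute is 1800 frames and the rest 1798 each; 2363 frames reaches minute 1, so 2 × 18 + 1 × 2 = 38 labels have been skipped so far.
Adding those back, label number 38327 + 38 = 38365 at 30 labels/s is 1278 s + 25 f = 0 h 21 min 18 s frame 25, i.e. 00:21:18;25.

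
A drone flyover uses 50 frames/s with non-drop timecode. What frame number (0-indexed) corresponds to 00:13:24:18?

Total seconds to the label: (0 × 3600 + 13 × 60 + 24) = 804.
Frame index = 804 × 50 + 18 = 40218.

frame 40218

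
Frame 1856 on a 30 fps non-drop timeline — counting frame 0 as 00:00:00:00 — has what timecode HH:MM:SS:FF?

1856 ÷ 30 = 61 full seconds, remainder 26 frames.
61 s = 0 h 1 min 1 s.
Timecode: 00:01:01:26.

00:01:01:26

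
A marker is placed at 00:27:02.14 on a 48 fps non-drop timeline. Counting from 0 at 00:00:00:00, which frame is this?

Total seconds to the label: (0 × 3600 + 27 × 60 + 2) = 1622.
Frame index = 1622 × 48 + 14 = 77870.

frame 77870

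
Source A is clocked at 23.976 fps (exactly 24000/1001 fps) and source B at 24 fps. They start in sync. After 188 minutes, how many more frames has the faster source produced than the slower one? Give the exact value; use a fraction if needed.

270720/1001 frames

188 min = 11280 s.
A emits 24000/1001 × 11280 = 270720000/1001 frames; B emits 24 × 11280 = 270720.
Difference = 270720/1001 frames (≈ 270.4496); B is ahead of A.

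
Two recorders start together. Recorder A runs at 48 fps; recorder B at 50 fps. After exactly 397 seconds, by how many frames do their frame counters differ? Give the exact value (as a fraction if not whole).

794 frames

A emits 48 × 397 = 19056 frames; B emits 50 × 397 = 19850.
Difference = 794 frames; B is ahead of A.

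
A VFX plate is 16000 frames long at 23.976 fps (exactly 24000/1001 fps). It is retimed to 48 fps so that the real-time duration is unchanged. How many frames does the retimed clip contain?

Target frames = source frames × (target rate / source rate) = 16000 × (48)/(24000/1001) = 16000 × 1001/500 = 32032.

32032 frames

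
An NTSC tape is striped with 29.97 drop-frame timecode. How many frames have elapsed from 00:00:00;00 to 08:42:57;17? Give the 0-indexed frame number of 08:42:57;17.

940387

As if non-drop at 30 labels/s: (8 × 3600 + 42 × 60 + 57) × 30 + 17 = 941327.
Minute boundaries passed: 522; those not divisible by 10: 522 − 52 = 470; dropped labels = 2 × 470 = 940.
Actual frame index = 941327 − 940 = 940387.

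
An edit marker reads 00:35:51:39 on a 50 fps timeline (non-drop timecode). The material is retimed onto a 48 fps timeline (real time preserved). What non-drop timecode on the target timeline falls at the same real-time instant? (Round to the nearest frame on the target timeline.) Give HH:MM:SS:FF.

00:35:51:37

Source frame index: (0×3600 + 35×60 + 51) × 50 + 39 = 107589.
Real time: 107589 / (50) = 107589/50 s.
Target frame: (107589/50) × (48) = 2582136/25 ≈ 103285.440 → 103285.
At 48 labels/s: frame 103285 → 00:35:51:37.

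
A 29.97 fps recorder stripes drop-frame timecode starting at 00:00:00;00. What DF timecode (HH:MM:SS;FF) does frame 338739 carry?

Each 10-minute DF block holds 10 × 60 × 30 − 9 × 2 = 17982 frames. 338739 ÷ 17982 → 18 full blocks, remainder 15063.
Within the partial block the first minute is 1800 frames and each further minute 1798, so 8 further minute boundaries passed. Total skipped labels = 18 × 18 + 2 × 8 = 340.
Non-drop label index = 338739 + 340 = 339079; at 30 labels/s that is 03:08:22:19, i.e. DF 03:08:22;19.

03:08:22;19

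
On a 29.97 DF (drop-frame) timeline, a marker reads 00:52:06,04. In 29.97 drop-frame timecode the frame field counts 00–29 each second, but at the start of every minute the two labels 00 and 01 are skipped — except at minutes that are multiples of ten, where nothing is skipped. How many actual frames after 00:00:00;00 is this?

93690

As if non-drop at 30 labels/s: (0 × 3600 + 52 × 60 + 6) × 30 + 4 = 93784.
Minute boundaries passed: 52; those not divisible by 10: 52 − 5 = 47; dropped labels = 2 × 47 = 94.
Actual frame index = 93784 − 94 = 93690.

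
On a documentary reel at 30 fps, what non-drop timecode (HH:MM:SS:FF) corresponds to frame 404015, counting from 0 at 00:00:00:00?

03:44:27:05

404015 ÷ 30 = 13467 full seconds, remainder 5 frames.
13467 s = 3 h 44 min 27 s.
Timecode: 03:44:27:05.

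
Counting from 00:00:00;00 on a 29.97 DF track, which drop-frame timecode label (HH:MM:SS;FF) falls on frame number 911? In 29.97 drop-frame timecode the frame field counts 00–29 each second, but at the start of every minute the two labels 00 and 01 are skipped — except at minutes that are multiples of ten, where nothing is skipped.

Each 10-minute DF block holds 10 × 60 × 30 − 9 × 2 = 17982 frames. 911 ÷ 17982 → 0 full blocks, remainder 911.
Within the partial block the first minute is 1800 frames and each further minute 1798, so 0 further minute boundaries passed. Total skipped labels = 18 × 0 + 2 × 0 = 0.
Non-drop label index = 911 + 0 = 911; at 30 labels/s that is 00:00:30:11, i.e. DF 00:00:30;11.

00:00:30;11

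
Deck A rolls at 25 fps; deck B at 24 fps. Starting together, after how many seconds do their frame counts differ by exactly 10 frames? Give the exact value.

10 seconds

The gap grows by |24 − 25| = 1 frame per second.
Time for a 10-frame gap: 10 ÷ (1) = 10 s.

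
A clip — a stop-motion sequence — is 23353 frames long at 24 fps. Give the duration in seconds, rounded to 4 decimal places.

Running time = 23353 × 1/24 = 23353/24 s ≈ 973.0417 s.

973.0417 seconds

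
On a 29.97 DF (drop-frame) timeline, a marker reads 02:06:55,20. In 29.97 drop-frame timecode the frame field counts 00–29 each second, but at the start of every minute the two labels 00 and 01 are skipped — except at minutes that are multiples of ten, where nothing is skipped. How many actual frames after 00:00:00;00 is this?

As if non-drop at 30 labels/s: (2 × 3600 + 6 × 60 + 55) × 30 + 20 = 228470.
Minute boundaries passed: 126; those not divisible by 10: 126 − 12 = 114; dropped labels = 2 × 114 = 228.
Actual frame index = 228470 − 228 = 228242.

228242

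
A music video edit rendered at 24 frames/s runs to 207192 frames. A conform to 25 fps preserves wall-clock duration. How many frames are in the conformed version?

215825 frames

Target frames = source frames × (target rate / source rate) = 207192 × (25)/(24) = 207192 × 25/24 = 215825.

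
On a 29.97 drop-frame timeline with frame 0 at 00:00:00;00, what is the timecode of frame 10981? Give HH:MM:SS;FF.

Each 10-minute DF block holds 10 × 60 × 30 − 9 × 2 = 17982 frames. 10981 ÷ 17982 → 0 full blocks, remainder 10981.
Within the partial block the first minute is 1800 frames and each further minute 1798, so 6 further minute boundaries passed. Total skipped labels = 18 × 0 + 2 × 6 = 12.
Non-drop label index = 10981 + 12 = 10993; at 30 labels/s that is 00:06:06:13, i.e. DF 00:06:06;13.

00:06:06;13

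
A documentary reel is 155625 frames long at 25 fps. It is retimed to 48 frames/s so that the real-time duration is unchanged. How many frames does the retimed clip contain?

298800 frames

Target frames = source frames × (target rate / source rate) = 155625 × (48)/(25) = 155625 × 48/25 = 298800.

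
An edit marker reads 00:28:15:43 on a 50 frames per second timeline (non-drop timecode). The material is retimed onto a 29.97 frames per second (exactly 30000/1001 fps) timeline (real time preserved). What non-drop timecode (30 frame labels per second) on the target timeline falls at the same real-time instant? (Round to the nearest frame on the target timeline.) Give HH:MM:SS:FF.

Source frame index: (0×3600 + 28×60 + 15) × 50 + 43 = 84793.
Real time: 84793 / (50) = 84793/50 s.
Target frame: (84793/50) × (30000/1001) = 50875800/1001 ≈ 50824.975 → 50825.
At 30 labels/s: frame 50825 → 00:28:14:05.

00:28:14:05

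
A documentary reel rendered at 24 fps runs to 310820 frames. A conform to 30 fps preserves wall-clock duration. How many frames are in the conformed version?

388525 frames

Target frames = source frames × (target rate / source rate) = 310820 × (30)/(24) = 310820 × 5/4 = 388525.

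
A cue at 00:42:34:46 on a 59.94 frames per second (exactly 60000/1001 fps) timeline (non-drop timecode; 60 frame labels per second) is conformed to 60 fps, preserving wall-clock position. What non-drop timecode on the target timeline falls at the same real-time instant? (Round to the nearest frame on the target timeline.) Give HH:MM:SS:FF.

Source frame index: (0×3600 + 42×60 + 34) × 60 + 46 = 153286.
Real time: 153286 / (60000/1001) = 76719643/30000 s.
Target frame: (76719643/30000) × (60) = 76719643/500 ≈ 153439.286 → 153439.
At 60 labels/s: frame 153439 → 00:42:37:19.

00:42:37:19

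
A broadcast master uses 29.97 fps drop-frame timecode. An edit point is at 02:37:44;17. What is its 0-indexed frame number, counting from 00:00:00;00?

283653

As if non-drop at 30 labels/s: (2 × 3600 + 37 × 60 + 44) × 30 + 17 = 283937.
Minute boundaries passed: 157; those not divisible by 10: 157 − 15 = 142; dropped labels = 2 × 142 = 284.
Actual frame index = 283937 − 284 = 283653.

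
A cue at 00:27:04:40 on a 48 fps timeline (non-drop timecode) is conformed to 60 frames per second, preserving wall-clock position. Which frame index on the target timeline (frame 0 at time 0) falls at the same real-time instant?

Source frame index: (0×3600 + 27×60 + 4) × 48 + 40 = 77992.
Real time: 77992 / (48) = 9749/6 s.
Target frame: (9749/6) × (60) = 97490.

frame 97490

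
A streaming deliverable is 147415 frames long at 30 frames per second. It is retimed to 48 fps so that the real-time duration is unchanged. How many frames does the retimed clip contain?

235864 frames

Target frames = source frames × (target rate / source rate) = 147415 × (48)/(30) = 147415 × 8/5 = 235864.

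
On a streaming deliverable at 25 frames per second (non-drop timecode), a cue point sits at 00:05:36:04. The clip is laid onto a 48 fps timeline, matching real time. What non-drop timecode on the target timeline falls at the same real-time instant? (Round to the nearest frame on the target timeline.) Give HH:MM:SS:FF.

00:05:36:08

Source frame index: (0×3600 + 5×60 + 36) × 25 + 4 = 8404.
Real time: 8404 / (25) = 8404/25 s.
Target frame: (8404/25) × (48) = 403392/25 ≈ 16135.680 → 16136.
At 48 labels/s: frame 16136 → 00:05:36:08.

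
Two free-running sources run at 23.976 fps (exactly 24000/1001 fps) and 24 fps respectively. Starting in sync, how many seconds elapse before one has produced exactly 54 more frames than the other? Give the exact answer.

The gap grows by |24 − 24000/1001| = 24/1001 frames per second.
Time for a 54-frame gap: 54 ÷ (24/1001) = 2252.25 s.

2252.25 seconds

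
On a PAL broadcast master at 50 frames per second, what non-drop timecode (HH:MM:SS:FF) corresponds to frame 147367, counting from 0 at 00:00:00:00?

147367 ÷ 50 = 2947 full seconds, remainder 17 frames.
2947 s = 0 h 49 min 7 s.
Timecode: 00:49:07:17.

00:49:07:17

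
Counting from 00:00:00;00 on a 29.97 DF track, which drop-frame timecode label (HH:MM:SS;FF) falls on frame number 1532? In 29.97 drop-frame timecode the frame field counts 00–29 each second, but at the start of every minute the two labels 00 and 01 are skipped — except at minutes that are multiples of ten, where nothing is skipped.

Ten DF minutes hold 17982 frames, so frame 1532 lies in block 0 (frames 0–17981) with 1532 frames into that block.
The block's first minute is 1800 frames and the rest 1798 each; 1532 frames reaches minute 0, so 0 × 18 + 0 × 2 = 0 labels have been skipped so far.
Adding those back, label number 1532 + 0 = 1532 at 30 labels/s is 51 s + 2 f = 0 h 0 min 51 s frame 2, i.e. 00:00:51;02.

00:00:51;02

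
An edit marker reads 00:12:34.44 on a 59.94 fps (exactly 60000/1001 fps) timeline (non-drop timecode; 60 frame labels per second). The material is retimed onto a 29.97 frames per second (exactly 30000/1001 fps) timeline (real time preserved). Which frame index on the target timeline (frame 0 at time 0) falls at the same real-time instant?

frame 22642

Source frame index: (0×3600 + 12×60 + 34) × 60 + 44 = 45284.
Real time: 45284 / (60000/1001) = 11332321/15000 s.
Target frame: (11332321/15000) × (30000/1001) = 22642.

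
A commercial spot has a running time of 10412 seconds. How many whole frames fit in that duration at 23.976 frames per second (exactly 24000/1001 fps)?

Frames = 10412 × 24000/1001 = 249888000/1001 ≈ 249638.3616.
Complete frames: 249638.

249638 frames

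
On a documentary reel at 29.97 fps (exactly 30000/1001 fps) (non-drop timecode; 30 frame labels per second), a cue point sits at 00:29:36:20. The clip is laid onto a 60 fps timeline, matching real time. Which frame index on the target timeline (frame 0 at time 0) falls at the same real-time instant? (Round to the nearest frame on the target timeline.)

frame 106707

Source frame index: (0×3600 + 29×60 + 36) × 30 + 20 = 53300.
Real time: 53300 / (30000/1001) = 533533/300 s.
Target frame: (533533/300) × (60) = 533533/5 ≈ 106706.600 → 106707.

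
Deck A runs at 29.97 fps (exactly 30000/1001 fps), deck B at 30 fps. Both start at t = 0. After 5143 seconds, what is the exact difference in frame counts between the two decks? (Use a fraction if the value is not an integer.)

A emits 30000/1001 × 5143 = 154290000/1001 frames; B emits 30 × 5143 = 154290.
Difference = 154290/1001 frames (≈ 154.1359); B is ahead of A.

154290/1001 frames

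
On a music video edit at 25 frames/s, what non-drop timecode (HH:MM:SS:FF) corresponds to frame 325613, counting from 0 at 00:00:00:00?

325613 ÷ 25 = 13024 full seconds, remainder 13 frames.
13024 s = 3 h 37 min 4 s.
Timecode: 03:37:04:13.

03:37:04:13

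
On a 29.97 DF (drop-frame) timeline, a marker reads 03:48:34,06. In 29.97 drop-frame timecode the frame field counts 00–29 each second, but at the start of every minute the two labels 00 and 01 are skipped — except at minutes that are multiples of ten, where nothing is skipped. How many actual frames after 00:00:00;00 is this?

411014

As if non-drop at 30 labels/s: (3 × 3600 + 48 × 60 + 34) × 30 + 6 = 411426.
Minute boundaries passed: 228; those not divisible by 10: 228 − 22 = 206; dropped labels = 2 × 206 = 412.
Actual frame index = 411426 − 412 = 411014.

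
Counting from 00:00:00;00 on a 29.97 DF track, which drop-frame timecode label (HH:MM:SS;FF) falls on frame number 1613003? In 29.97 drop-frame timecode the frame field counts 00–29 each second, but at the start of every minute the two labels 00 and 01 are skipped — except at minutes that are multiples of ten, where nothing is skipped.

Each 10-minute DF block holds 10 × 60 × 30 − 9 × 2 = 17982 frames. 1613003 ÷ 17982 → 89 full blocks, remainder 12605.
Within the partial block the first minute is 1800 frames and each further minute 1798, so 7 further minute boundaries passed. Total skipped labels = 18 × 89 + 2 × 7 = 1616.
Non-drop label index = 1613003 + 1616 = 1614619; at 30 labels/s that is 14:57:00:19, i.e. DF 14:57:00;19.

14:57:00;19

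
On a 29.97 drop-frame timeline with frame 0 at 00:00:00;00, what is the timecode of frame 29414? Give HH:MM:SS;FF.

Ten DF minutes hold 17982 frames, so frame 29414 lies in block 1 (frames 17982–35963) with 11432 frames into that block.
The block's first minute is 1800 frames and the rest 1798 each; 11432 frames reaches minute 6, so 1 × 18 + 6 × 2 = 30 labels have been skipped so far.
Adding those back, label number 29414 + 30 = 29444 at 30 labels/s is 981 s + 14 f = 0 h 16 min 21 s frame 14, i.e. 00:16:21;14.

00:16:21;14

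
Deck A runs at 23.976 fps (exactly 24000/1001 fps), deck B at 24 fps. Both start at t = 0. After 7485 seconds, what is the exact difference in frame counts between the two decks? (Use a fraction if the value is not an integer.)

A emits 24000/1001 × 7485 = 179640000/1001 frames; B emits 24 × 7485 = 179640.
Difference = 179640/1001 frames (≈ 179.4605); B is ahead of A.

179640/1001 frames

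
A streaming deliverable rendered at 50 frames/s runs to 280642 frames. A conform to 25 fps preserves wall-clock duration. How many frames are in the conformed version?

Frames at target rate = 280642 × (25) / (50) = 140321.

140321 frames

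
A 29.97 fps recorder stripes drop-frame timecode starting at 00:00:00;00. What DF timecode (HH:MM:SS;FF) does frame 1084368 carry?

10:03:01;24

Each 10-minute DF block holds 10 × 60 × 30 − 9 × 2 = 17982 frames. 1084368 ÷ 17982 → 60 full blocks, remainder 5448.
Within the partial block the first minute is 1800 frames and each further minute 1798, so 3 further minute boundaries passed. Total skipped labels = 18 × 60 + 2 × 3 = 1086.
Non-drop label index = 1084368 + 1086 = 1085454; at 30 labels/s that is 10:03:01:24, i.e. DF 10:03:01;24.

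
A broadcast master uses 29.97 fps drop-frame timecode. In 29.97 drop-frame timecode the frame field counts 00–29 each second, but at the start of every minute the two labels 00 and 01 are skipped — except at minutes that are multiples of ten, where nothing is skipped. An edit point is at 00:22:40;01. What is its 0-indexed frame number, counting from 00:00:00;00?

As if non-drop at 30 labels/s: (0 × 3600 + 22 × 60 + 40) × 30 + 1 = 40801.
Minute boundaries passed: 22; those not divisible by 10: 22 − 2 = 20; dropped labels = 2 × 20 = 40.
Actual frame index = 40801 − 40 = 40761.

40761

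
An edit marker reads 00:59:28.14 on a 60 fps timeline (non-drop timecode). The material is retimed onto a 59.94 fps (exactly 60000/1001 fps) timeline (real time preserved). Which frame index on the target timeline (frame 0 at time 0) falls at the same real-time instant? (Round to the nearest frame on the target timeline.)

Source frame index: (0×3600 + 59×60 + 28) × 60 + 14 = 214094.
Real time: 214094 / (60) = 107047/30 s.
Target frame: (107047/30) × (60000/1001) = 214094000/1001 ≈ 213880.120 → 213880.

frame 213880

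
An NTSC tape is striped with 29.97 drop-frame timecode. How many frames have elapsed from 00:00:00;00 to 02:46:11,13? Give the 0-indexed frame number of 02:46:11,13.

298843

As if non-drop at 30 labels/s: (2 × 3600 + 46 × 60 + 11) × 30 + 13 = 299143.
Minute boundaries passed: 166; those not divisible by 10: 166 − 16 = 150; dropped labels = 2 × 150 = 300.
Actual frame index = 299143 − 300 = 298843.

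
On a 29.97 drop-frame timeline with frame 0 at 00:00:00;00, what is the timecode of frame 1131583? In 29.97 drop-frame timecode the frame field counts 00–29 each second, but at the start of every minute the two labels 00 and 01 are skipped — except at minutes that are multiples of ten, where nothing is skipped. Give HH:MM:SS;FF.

10:29:17;07

Each 10-minute DF block holds 10 × 60 × 30 − 9 × 2 = 17982 frames. 1131583 ÷ 17982 → 62 full blocks, remainder 16699.
Within the partial block the first minute is 1800 frames and each further minute 1798, so 9 further minute boundaries passed. Total skipped labels = 18 × 62 + 2 × 9 = 1134.
Non-drop label index = 1131583 + 1134 = 1132717; at 30 labels/s that is 10:29:17:07, i.e. DF 10:29:17;07.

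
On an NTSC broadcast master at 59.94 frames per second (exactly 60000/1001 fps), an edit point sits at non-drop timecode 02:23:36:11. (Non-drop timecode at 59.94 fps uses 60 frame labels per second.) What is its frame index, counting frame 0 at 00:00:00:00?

Total seconds to the label: (2 × 3600 + 23 × 60 + 36) = 8616.
Frame index = 8616 × 60 + 11 = 516971.

frame 516971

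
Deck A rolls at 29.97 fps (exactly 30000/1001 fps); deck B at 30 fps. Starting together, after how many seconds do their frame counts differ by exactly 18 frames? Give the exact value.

The gap grows by |30 − 30000/1001| = 30/1001 frames per second.
Time for a 18-frame gap: 18 ÷ (30/1001) = 600.6 s.

600.6 seconds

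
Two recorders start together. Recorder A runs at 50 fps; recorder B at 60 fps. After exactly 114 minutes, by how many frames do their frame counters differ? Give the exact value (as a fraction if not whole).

68400 frames

114 min = 6840 s.
A emits 50 × 6840 = 342000 frames; B emits 60 × 6840 = 410400.
Difference = 68400 frames; B is ahead of A.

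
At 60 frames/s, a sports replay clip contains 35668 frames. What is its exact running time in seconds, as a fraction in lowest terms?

Running time = 35668 ÷ (60) = 35668 × 1/60 = 8917/15 s.

8917/15 seconds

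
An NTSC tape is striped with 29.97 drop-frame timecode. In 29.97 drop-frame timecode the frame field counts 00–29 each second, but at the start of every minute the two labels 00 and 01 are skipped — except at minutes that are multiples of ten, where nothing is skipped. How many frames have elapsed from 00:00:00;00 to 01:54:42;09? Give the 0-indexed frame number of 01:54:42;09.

206263

Complete 10-minute blocks: 11, each 17982 frames → 197802.
Remaining 4 whole minutes in the current block: 1800 + 3 × 1798 = 7194 frames.
Within the current minute: 42 × 30 + 9 − 2 = 1267 (labels ;00/;01 skipped at this minute). Total = 197802 + 7194 + 1267 = 206263.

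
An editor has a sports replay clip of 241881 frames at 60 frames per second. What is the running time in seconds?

Running time = 241881 / (60) = 4031.35 s.

4031.35 seconds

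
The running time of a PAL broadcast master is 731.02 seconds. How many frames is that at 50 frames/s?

Frames = 731.02 × 50 = 36551.

36551 frames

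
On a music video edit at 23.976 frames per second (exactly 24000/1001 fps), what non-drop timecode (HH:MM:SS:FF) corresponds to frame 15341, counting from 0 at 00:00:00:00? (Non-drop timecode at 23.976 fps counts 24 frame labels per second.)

00:10:39:05

15341 ÷ 24 = 639 full seconds, remainder 5 frames.
639 s = 0 h 10 min 39 s.
Timecode: 00:10:39:05.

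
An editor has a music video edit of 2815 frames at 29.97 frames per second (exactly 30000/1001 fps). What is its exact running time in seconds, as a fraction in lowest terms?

Running time = 2815 ÷ (30000/1001) = 2815 × 1001/30000 = 563563/6000 s.

563563/6000 seconds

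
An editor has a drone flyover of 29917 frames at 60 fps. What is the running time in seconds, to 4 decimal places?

498.6167 seconds

Running time = 29917 × 1/60 = 29917/60 s ≈ 498.6167 s.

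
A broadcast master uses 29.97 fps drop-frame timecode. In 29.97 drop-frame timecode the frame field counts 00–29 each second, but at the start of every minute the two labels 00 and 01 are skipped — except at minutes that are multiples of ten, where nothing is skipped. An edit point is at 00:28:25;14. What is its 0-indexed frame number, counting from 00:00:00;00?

51112

As if non-drop at 30 labels/s: (0 × 3600 + 28 × 60 + 25) × 30 + 14 = 51164.
Minute boundaries passed: 28; those not divisible by 10: 28 − 2 = 26; dropped labels = 2 × 26 = 52.
Actual frame index = 51164 − 52 = 51112.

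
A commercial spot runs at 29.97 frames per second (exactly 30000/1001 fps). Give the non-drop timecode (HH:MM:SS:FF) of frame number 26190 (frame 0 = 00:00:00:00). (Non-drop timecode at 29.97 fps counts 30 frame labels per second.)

00:14:33:00

26190 ÷ 30 = 873 full seconds, remainder 0 frames.
873 s = 0 h 14 min 33 s.
Timecode: 00:14:33:00.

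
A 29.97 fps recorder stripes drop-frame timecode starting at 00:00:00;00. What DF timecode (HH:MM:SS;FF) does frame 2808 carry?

00:01:33;20

Ten DF minutes hold 17982 frames, so frame 2808 lies in block 0 (frames 0–17981) with 2808 frames into that block.
The block's first minute is 1800 frames and the rest 1798 each; 2808 frames reaches minute 1, so 0 × 18 + 1 × 2 = 2 labels have been skipped so far.
Adding those back, label number 2808 + 2 = 2810 at 30 labels/s is 93 s + 20 f = 0 h 1 min 33 s frame 20, i.e. 00:01:33;20.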